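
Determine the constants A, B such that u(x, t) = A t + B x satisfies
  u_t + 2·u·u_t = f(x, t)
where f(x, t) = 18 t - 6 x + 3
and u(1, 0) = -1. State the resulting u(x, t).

Answer: u(x, t) = 3 t - x

Derivation:
Substitute the ansatz u = A t + B x into the left-hand side.
Derivatives of the ansatz:
  u_t = A
Term by term:
  u_t = A
  2·u·u_t = 2 A^{2} t + 2 A B x
So the left-hand side equals
  2 A^{2} t + 2 A B x + A
This must equal f(x, t) = 18 t - 6 x + 3 identically.
Matching coefficients of the independent functions:
  [constant term]:  A = 3
  [t]:  2 A^{2} = 18
  [x]:  2 A B = -6
Solving: A = 3, B = -1.
Check against the point condition:
  u(1, 0) = -1  ⟹  B = -1  ✓
Hence u(x, t) = 3 t - x.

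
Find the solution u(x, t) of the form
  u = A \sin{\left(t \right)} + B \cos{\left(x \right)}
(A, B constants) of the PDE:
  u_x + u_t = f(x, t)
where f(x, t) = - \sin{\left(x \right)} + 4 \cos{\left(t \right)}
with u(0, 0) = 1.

Substitute the ansatz u = A \sin{\left(t \right)} + B \cos{\left(x \right)} into the left-hand side.
Derivatives of the ansatz:
  u_x = - B \sin{\left(x \right)}
  u_t = A \cos{\left(t \right)}
Term by term:
  u_x = - B \sin{\left(x \right)}
  u_t = A \cos{\left(t \right)}
So the left-hand side equals
  A \cos{\left(t \right)} - B \sin{\left(x \right)}
This must equal f(x, t) = - \sin{\left(x \right)} + 4 \cos{\left(t \right)} identically.
Matching coefficients of the independent functions:
  [\sin{\left(x \right)}]:  - B = -1
  [\cos{\left(t \right)}]:  A = 4
Solving: A = 4, B = 1.
Check against the point condition:
  u(0, 0) = 1  ⟹  B = 1  ✓
Hence u(x, t) = 4 \sin{\left(t \right)} + \cos{\left(x \right)}.

Answer: u(x, t) = 4 \sin{\left(t \right)} + \cos{\left(x \right)}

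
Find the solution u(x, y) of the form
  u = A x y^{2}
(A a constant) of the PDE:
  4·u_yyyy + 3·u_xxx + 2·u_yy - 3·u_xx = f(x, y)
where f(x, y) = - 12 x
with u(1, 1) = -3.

Substitute the ansatz u = A x y^{2} into the left-hand side.
Derivatives of the ansatz:
  u_yyyy = 0
  u_xxx = 0
  u_yy = 2 A x
  u_xx = 0
Term by term:
  4·u_yyyy = 0
  3·u_xxx = 0
  2·u_yy = 4 A x
  -3·u_xx = 0
So the left-hand side equals
  4 A x
This must equal f(x, y) = - 12 x identically.
Matching coefficients of the independent functions:
  [x]:  4 A = -12
Solving: A = -3.
Check against the point condition:
  u(1, 1) = -3  ⟹  A = -3  ✓
Hence u(x, y) = - 3 x y^{2}.

Answer: u(x, y) = - 3 x y^{2}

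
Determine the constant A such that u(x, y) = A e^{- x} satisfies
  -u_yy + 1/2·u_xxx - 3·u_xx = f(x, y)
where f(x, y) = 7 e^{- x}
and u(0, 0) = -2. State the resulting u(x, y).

Substitute the ansatz u = A e^{- x} into the left-hand side.
Derivatives of the ansatz:
  u_yy = 0
  u_xxx = - A e^{- x}
  u_xx = A e^{- x}
Term by term:
  -u_yy = 0
  1/2·u_xxx = - \frac{A e^{- x}}{2}
  -3·u_xx = - 3 A e^{- x}
So the left-hand side equals
  - \frac{7 A e^{- x}}{2}
This must equal f(x, y) = 7 e^{- x} identically.
Matching coefficients of the independent functions:
  [e^{- x}]:  - \frac{7 A}{2} = 7
Solving: A = -2.
Check against the point condition:
  u(0, 0) = -2  ⟹  A = -2  ✓
Hence u(x, y) = - 2 e^{- x}.

Answer: u(x, y) = - 2 e^{- x}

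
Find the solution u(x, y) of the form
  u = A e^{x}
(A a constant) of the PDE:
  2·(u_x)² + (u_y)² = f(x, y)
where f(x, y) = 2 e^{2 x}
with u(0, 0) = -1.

Answer: u(x, y) = - e^{x}

Derivation:
Substitute the ansatz u = A e^{x} into the left-hand side.
Derivatives of the ansatz:
  u_x = A e^{x}
  u_y = 0
Term by term:
  2·(u_x)² = 2 A^{2} e^{2 x}
  (u_y)² = 0
So the left-hand side equals
  2 A^{2} e^{2 x}
This must equal f(x, y) = 2 e^{2 x} identically.
Matching coefficients of the independent functions:
  [e^{2 x}]:  2 A^{2} = 2
These equations allow (A) = (-1) or (1).
Impose the point condition(s):
  u(0, 0) = -1  ⟹  A = -1
Only A = -1 satisfies everything.
Hence u(x, y) = - e^{x}.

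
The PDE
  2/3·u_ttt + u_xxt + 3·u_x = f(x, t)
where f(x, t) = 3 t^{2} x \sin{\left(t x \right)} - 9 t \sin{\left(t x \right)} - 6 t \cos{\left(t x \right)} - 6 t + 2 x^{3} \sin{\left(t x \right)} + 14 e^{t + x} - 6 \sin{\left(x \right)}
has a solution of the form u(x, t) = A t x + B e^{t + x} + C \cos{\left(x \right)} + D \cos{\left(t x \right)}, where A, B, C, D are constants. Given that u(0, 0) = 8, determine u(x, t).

Substitute the ansatz u = A t x + B e^{t + x} + C \cos{\left(x \right)} + D \cos{\left(t x \right)} into the left-hand side.
Derivatives of the ansatz:
  u_ttt = B e^{t} e^{x} + D x^{3} \sin{\left(t x \right)}
  u_xxt = B e^{t} e^{x} + D t^{2} x \sin{\left(t x \right)} - 2 D t \cos{\left(t x \right)}
  u_x = A t + B e^{t} e^{x} - C \sin{\left(x \right)} - D t \sin{\left(t x \right)}
Term by term:
  2/3·u_ttt = \frac{2 B e^{t} e^{x}}{3} + \frac{2 D x^{3} \sin{\left(t x \right)}}{3}
  u_xxt = B e^{t} e^{x} + D t^{2} x \sin{\left(t x \right)} - 2 D t \cos{\left(t x \right)}
  3·u_x = 3 A t + 3 B e^{t} e^{x} - 3 C \sin{\left(x \right)} - 3 D t \sin{\left(t x \right)}
So the left-hand side equals
  3 A t + \frac{14 B e^{t} e^{x}}{3} - 3 C \sin{\left(x \right)} + D t^{2} x \sin{\left(t x \right)} - 3 D t \sin{\left(t x \right)} - 2 D t \cos{\left(t x \right)} + \frac{2 D x^{3} \sin{\left(t x \right)}}{3}
This must equal f(x, t) identically; expanded, f = 3 t^{2} x \sin{\left(t x \right)} - 9 t \sin{\left(t x \right)} - 6 t \cos{\left(t x \right)} - 6 t + 2 x^{3} \sin{\left(t x \right)} + 14 e^{t} e^{x} - 6 \sin{\left(x \right)}.
Matching coefficients of the independent functions:
  [t]:  3 A = -6
  [t \sin{\left(t x \right)}]:  - 3 D = -9
  [t \cos{\left(t x \right)}]:  - 2 D = -6
  [x^{3} \sin{\left(t x \right)}]:  \frac{2 D}{3} = 2
  [e^{t} e^{x}]:  \frac{14 B}{3} = 14
  [t^{2} x \sin{\left(t x \right)}]:  D = 3
  [\sin{\left(x \right)}]:  - 3 C = -6
Solving: A = -2, B = 3, C = 2, D = 3.
Check against the point condition:
  u(0, 0) = 8  ⟹  B + C + D = 8  ✓
Hence u(x, t) = - 2 t x + 3 e^{t + x} + 2 \cos{\left(x \right)} + 3 \cos{\left(t x \right)}.

Answer: u(x, t) = - 2 t x + 3 e^{t + x} + 2 \cos{\left(x \right)} + 3 \cos{\left(t x \right)}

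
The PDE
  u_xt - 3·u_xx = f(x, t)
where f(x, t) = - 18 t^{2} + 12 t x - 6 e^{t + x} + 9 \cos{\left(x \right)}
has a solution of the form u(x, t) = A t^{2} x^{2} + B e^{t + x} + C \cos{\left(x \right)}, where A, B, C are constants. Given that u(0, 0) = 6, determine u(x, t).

Substitute the ansatz u = A t^{2} x^{2} + B e^{t + x} + C \cos{\left(x \right)} into the left-hand side.
Derivatives of the ansatz:
  u_xt = 4 A t x + B e^{t} e^{x}
  u_xx = 2 A t^{2} + B e^{t} e^{x} - C \cos{\left(x \right)}
Term by term:
  u_xt = 4 A t x + B e^{t} e^{x}
  -3·u_xx = - 6 A t^{2} - 3 B e^{t} e^{x} + 3 C \cos{\left(x \right)}
So the left-hand side equals
  - 6 A t^{2} + 4 A t x - 2 B e^{t} e^{x} + 3 C \cos{\left(x \right)}
This must equal f(x, t) identically; expanded, f = - 18 t^{2} + 12 t x - 6 e^{t} e^{x} + 9 \cos{\left(x \right)}.
Matching coefficients of the independent functions:
  [t^{2}]:  - 6 A = -18
  [t x]:  4 A = 12
  [e^{t} e^{x}]:  - 2 B = -6
  [\cos{\left(x \right)}]:  3 C = 9
Solving: A = 3, B = 3, C = 3.
Check against the point condition:
  u(0, 0) = 6  ⟹  B + C = 6  ✓
Hence u(x, t) = 3 t^{2} x^{2} + 3 e^{t + x} + 3 \cos{\left(x \right)}.

Answer: u(x, t) = 3 t^{2} x^{2} + 3 e^{t + x} + 3 \cos{\left(x \right)}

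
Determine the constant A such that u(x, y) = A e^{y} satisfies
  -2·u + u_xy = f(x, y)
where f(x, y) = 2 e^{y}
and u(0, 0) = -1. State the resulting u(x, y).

Substitute the ansatz u = A e^{y} into the left-hand side.
Derivatives of the ansatz:
  u_xy = 0
Term by term:
  -2·u = - 2 A e^{y}
  u_xy = 0
So the left-hand side equals
  - 2 A e^{y}
This must equal f(x, y) = 2 e^{y} identically.
Matching coefficients of the independent functions:
  [e^{y}]:  - 2 A = 2
Solving: A = -1.
Check against the point condition:
  u(0, 0) = -1  ⟹  A = -1  ✓
Hence u(x, y) = - e^{y}.

Answer: u(x, y) = - e^{y}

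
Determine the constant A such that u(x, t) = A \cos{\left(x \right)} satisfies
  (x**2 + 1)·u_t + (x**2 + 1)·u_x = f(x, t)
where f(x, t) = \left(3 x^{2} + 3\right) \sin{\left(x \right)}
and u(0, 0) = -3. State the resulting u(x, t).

Answer: u(x, t) = - 3 \cos{\left(x \right)}

Derivation:
Substitute the ansatz u = A \cos{\left(x \right)} into the left-hand side.
Derivatives of the ansatz:
  u_t = 0
  u_x = - A \sin{\left(x \right)}
Term by term:
  (x**2 + 1)·u_t = 0
  (x**2 + 1)·u_x = - A x^{2} \sin{\left(x \right)} - A \sin{\left(x \right)}
So the left-hand side equals
  - A x^{2} \sin{\left(x \right)} - A \sin{\left(x \right)}
This must equal f(x, t) identically; expanded, f = 3 x^{2} \sin{\left(x \right)} + 3 \sin{\left(x \right)}.
Matching coefficients of the independent functions:
  [x^{2} \sin{\left(x \right)}, \sin{\left(x \right)}]:  - A = 3
Solving: A = -3.
Check against the point condition:
  u(0, 0) = -3  ⟹  A = -3  ✓
Hence u(x, t) = - 3 \cos{\left(x \right)}.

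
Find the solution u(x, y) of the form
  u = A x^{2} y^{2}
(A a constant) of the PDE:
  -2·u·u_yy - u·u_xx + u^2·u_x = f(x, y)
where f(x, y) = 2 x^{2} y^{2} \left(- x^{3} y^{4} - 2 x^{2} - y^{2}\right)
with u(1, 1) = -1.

Substitute the ansatz u = A x^{2} y^{2} into the left-hand side.
Derivatives of the ansatz:
  u_yy = 2 A x^{2}
  u_xx = 2 A y^{2}
  u_x = 2 A x y^{2}
Term by term:
  -2·u·u_yy = - 4 A^{2} x^{4} y^{2}
  -u·u_xx = - 2 A^{2} x^{2} y^{4}
  u^2·u_x = 2 A^{3} x^{5} y^{6}
So the left-hand side equals
  2 A^{3} x^{5} y^{6} - 4 A^{2} x^{4} y^{2} - 2 A^{2} x^{2} y^{4}
This must equal f(x, y) = 2 x^{2} y^{2} \left(- x^{3} y^{4} - 2 x^{2} - y^{2}\right) identically.
Matching coefficients of the independent functions:
  [x^{2} y^{4}]:  - 2 A^{2} = -2
  [x^{4} y^{2}]:  - 4 A^{2} = -4
  [x^{5} y^{6}]:  2 A^{3} = -2
Solving: A = -1.
Check against the point condition:
  u(1, 1) = -1  ⟹  A = -1  ✓
Hence u(x, y) = - x^{2} y^{2}.

Answer: u(x, y) = - x^{2} y^{2}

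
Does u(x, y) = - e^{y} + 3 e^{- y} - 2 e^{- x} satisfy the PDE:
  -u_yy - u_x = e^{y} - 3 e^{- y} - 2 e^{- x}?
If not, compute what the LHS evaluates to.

Evaluate each term of the left-hand side for u = - e^{y} + 3 e^{- y} - 2 e^{- x}.
Derivatives:
  u_yy = - e^{y} + 3 e^{- y}
  u_x = 2 e^{- x}
Terms:
  -u_yy = e^{y} - 3 e^{- y}
  -u_x = - 2 e^{- x}
Sum: LHS = e^{y} - 3 e^{- y} - 2 e^{- x}
This is exactly the given right-hand side, so u is a solution.

Answer: Yes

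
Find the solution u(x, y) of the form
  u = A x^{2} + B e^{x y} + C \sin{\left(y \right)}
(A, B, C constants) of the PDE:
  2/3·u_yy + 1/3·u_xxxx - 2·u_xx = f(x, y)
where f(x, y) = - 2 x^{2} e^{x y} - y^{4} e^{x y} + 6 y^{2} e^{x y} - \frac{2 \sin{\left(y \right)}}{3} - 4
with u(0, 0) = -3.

Answer: u(x, y) = x^{2} - 3 e^{x y} + \sin{\left(y \right)}

Derivation:
Substitute the ansatz u = A x^{2} + B e^{x y} + C \sin{\left(y \right)} into the left-hand side.
Derivatives of the ansatz:
  u_yy = B x^{2} e^{x y} - C \sin{\left(y \right)}
  u_xxxx = B y^{4} e^{x y}
  u_xx = 2 A + B y^{2} e^{x y}
Term by term:
  2/3·u_yy = \frac{2 B x^{2} e^{x y}}{3} - \frac{2 C \sin{\left(y \right)}}{3}
  1/3·u_xxxx = \frac{B y^{4} e^{x y}}{3}
  -2·u_xx = - 4 A - 2 B y^{2} e^{x y}
So the left-hand side equals
  - 4 A + \frac{2 B x^{2} e^{x y}}{3} + \frac{B y^{4} e^{x y}}{3} - 2 B y^{2} e^{x y} - \frac{2 C \sin{\left(y \right)}}{3}
This must equal f(x, y) = - 2 x^{2} e^{x y} - y^{4} e^{x y} + 6 y^{2} e^{x y} - \frac{2 \sin{\left(y \right)}}{3} - 4 identically.
Matching coefficients of the independent functions:
  [constant term]:  - 4 A = -4
  [x^{2} e^{x y}]:  \frac{2 B}{3} = -2
  [y^{2} e^{x y}]:  - 2 B = 6
  [y^{4} e^{x y}]:  \frac{B}{3} = -1
  [\sin{\left(y \right)}]:  - \frac{2 C}{3} = - \frac{2}{3}
Solving: A = 1, B = -3, C = 1.
Check against the point condition:
  u(0, 0) = -3  ⟹  B = -3  ✓
Hence u(x, y) = x^{2} - 3 e^{x y} + \sin{\left(y \right)}.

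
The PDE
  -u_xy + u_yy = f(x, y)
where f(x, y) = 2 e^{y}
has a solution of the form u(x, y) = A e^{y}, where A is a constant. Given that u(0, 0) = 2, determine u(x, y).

Substitute the ansatz u = A e^{y} into the left-hand side.
Derivatives of the ansatz:
  u_xy = 0
  u_yy = A e^{y}
Term by term:
  -u_xy = 0
  u_yy = A e^{y}
So the left-hand side equals
  A e^{y}
This must equal f(x, y) = 2 e^{y} identically.
Matching coefficients of the independent functions:
  [e^{y}]:  A = 2
Solving: A = 2.
Check against the point condition:
  u(0, 0) = 2  ⟹  A = 2  ✓
Hence u(x, y) = 2 e^{y}.

Answer: u(x, y) = 2 e^{y}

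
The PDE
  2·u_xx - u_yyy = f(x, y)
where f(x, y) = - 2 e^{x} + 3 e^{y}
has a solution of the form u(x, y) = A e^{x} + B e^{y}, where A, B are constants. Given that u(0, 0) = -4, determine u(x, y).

Answer: u(x, y) = - e^{x} - 3 e^{y}

Derivation:
Substitute the ansatz u = A e^{x} + B e^{y} into the left-hand side.
Derivatives of the ansatz:
  u_xx = A e^{x}
  u_yyy = B e^{y}
Term by term:
  2·u_xx = 2 A e^{x}
  -u_yyy = - B e^{y}
So the left-hand side equals
  2 A e^{x} - B e^{y}
This must equal f(x, y) = - 2 e^{x} + 3 e^{y} identically.
Matching coefficients of the independent functions:
  [e^{x}]:  2 A = -2
  [e^{y}]:  - B = 3
Solving: A = -1, B = -3.
Check against the point condition:
  u(0, 0) = -4  ⟹  A + B = -4  ✓
Hence u(x, y) = - e^{x} - 3 e^{y}.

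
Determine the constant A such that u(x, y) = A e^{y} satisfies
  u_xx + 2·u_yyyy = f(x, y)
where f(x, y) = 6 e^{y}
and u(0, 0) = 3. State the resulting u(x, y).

Substitute the ansatz u = A e^{y} into the left-hand side.
Derivatives of the ansatz:
  u_xx = 0
  u_yyyy = A e^{y}
Term by term:
  u_xx = 0
  2·u_yyyy = 2 A e^{y}
So the left-hand side equals
  2 A e^{y}
This must equal f(x, y) = 6 e^{y} identically.
Matching coefficients of the independent functions:
  [e^{y}]:  2 A = 6
Solving: A = 3.
Check against the point condition:
  u(0, 0) = 3  ⟹  A = 3  ✓
Hence u(x, y) = 3 e^{y}.

Answer: u(x, y) = 3 e^{y}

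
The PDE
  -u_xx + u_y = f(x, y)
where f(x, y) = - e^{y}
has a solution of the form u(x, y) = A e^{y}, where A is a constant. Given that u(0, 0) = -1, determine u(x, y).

Substitute the ansatz u = A e^{y} into the left-hand side.
Derivatives of the ansatz:
  u_xx = 0
  u_y = A e^{y}
Term by term:
  -u_xx = 0
  u_y = A e^{y}
So the left-hand side equals
  A e^{y}
This must equal f(x, y) = - e^{y} identically.
Matching coefficients of the independent functions:
  [e^{y}]:  A = -1
Solving: A = -1.
Check against the point condition:
  u(0, 0) = -1  ⟹  A = -1  ✓
Hence u(x, y) = - e^{y}.

Answer: u(x, y) = - e^{y}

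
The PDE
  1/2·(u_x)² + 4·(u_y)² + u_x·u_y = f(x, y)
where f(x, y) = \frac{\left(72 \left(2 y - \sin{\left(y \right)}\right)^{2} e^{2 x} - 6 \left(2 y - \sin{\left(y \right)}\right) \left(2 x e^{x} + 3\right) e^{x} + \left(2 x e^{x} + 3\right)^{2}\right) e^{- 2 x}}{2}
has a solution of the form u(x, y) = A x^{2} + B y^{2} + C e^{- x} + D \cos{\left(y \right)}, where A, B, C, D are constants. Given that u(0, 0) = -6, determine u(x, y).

Substitute the ansatz u = A x^{2} + B y^{2} + C e^{- x} + D \cos{\left(y \right)} into the left-hand side.
Derivatives of the ansatz:
  u_x = 2 A x - C e^{- x}
  u_y = 2 B y - D \sin{\left(y \right)}
Term by term:
  1/2·(u_x)² = 2 A^{2} x^{2} - 2 A C x e^{- x} + \frac{C^{2} e^{- 2 x}}{2}
  4·(u_y)² = 16 B^{2} y^{2} - 16 B D y \sin{\left(y \right)} + 4 D^{2} \sin^{2}{\left(y \right)}
  u_x·u_y = 4 A B x y - 2 A D x \sin{\left(y \right)} - 2 B C y e^{- x} + C D e^{- x} \sin{\left(y \right)}
So the left-hand side equals
  2 A^{2} x^{2} + 4 A B x y - 2 A C x e^{- x} - 2 A D x \sin{\left(y \right)} + 16 B^{2} y^{2} - 2 B C y e^{- x} - 16 B D y \sin{\left(y \right)} + \frac{C^{2} e^{- 2 x}}{2} + C D e^{- x} \sin{\left(y \right)} + 4 D^{2} \sin^{2}{\left(y \right)}
This must equal f(x, y) identically; expanded, f = 2 x^{2} - 12 x y + 6 x \sin{\left(y \right)} + 6 x e^{- x} + 144 y^{2} - 144 y \sin{\left(y \right)} - 18 y e^{- x} + 36 \sin^{2}{\left(y \right)} + 9 e^{- x} \sin{\left(y \right)} + \frac{9 e^{- 2 x}}{2}.
Matching coefficients of the independent functions:
  [x^{2}]:  2 A^{2} = 2
  [y^{2}]:  16 B^{2} = 144
  [x y]:  4 A B = -12
  [x e^{- x}]:  - 2 A C = 6
  [x \sin{\left(y \right)}]:  - 2 A D = 6
  [y e^{- x}]:  - 2 B C = -18
  [y \sin{\left(y \right)}]:  - 16 B D = -144
  [e^{- x} \sin{\left(y \right)}]:  C D = 9
  [e^{- 2 x}]:  \frac{C^{2}}{2} = \frac{9}{2}
  [\sin^{2}{\left(y \right)}]:  4 D^{2} = 36
These equations allow (A, B, C, D) = (-1, 3, 3, 3) or (1, -3, -3, -3).
Impose the point condition(s):
  u(0, 0) = -6  ⟹  C + D = -6
Only A = 1, B = -3, C = -3, D = -3 satisfies everything.
Hence u(x, y) = x^{2} - 3 y^{2} - 3 \cos{\left(y \right)} - 3 e^{- x}.

Answer: u(x, y) = x^{2} - 3 y^{2} - 3 \cos{\left(y \right)} - 3 e^{- x}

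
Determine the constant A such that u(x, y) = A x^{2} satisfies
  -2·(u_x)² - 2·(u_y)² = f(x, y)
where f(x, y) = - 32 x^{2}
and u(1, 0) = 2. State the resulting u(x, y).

Substitute the ansatz u = A x^{2} into the left-hand side.
Derivatives of the ansatz:
  u_x = 2 A x
  u_y = 0
Term by term:
  -2·(u_x)² = - 8 A^{2} x^{2}
  -2·(u_y)² = 0
So the left-hand side equals
  - 8 A^{2} x^{2}
This must equal f(x, y) = - 32 x^{2} identically.
Matching coefficients of the independent functions:
  [x^{2}]:  - 8 A^{2} = -32
These equations allow (A) = (-2) or (2).
Impose the point condition(s):
  u(1, 0) = 2  ⟹  A = 2
Only A = 2 satisfies everything.
Hence u(x, y) = 2 x^{2}.

Answer: u(x, y) = 2 x^{2}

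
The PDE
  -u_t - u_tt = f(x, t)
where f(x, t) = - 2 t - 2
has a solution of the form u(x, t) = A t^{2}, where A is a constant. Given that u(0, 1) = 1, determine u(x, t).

Answer: u(x, t) = t^{2}

Derivation:
Substitute the ansatz u = A t^{2} into the left-hand side.
Derivatives of the ansatz:
  u_t = 2 A t
  u_tt = 2 A
Term by term:
  -u_t = - 2 A t
  -u_tt = - 2 A
So the left-hand side equals
  - 2 A t - 2 A
This must equal f(x, t) = - 2 t - 2 identically.
Matching coefficients of the independent functions:
  [constant term, t]:  - 2 A = -2
Solving: A = 1.
Check against the point condition:
  u(0, 1) = 1  ⟹  A = 1  ✓
Hence u(x, t) = t^{2}.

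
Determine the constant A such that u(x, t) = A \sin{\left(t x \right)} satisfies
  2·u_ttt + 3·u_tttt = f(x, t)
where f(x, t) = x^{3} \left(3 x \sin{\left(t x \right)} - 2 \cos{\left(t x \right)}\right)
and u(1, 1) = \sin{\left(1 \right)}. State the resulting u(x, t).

Substitute the ansatz u = A \sin{\left(t x \right)} into the left-hand side.
Derivatives of the ansatz:
  u_ttt = - A x^{3} \cos{\left(t x \right)}
  u_tttt = A x^{4} \sin{\left(t x \right)}
Term by term:
  2·u_ttt = - 2 A x^{3} \cos{\left(t x \right)}
  3·u_tttt = 3 A x^{4} \sin{\left(t x \right)}
So the left-hand side equals
  3 A x^{4} \sin{\left(t x \right)} - 2 A x^{3} \cos{\left(t x \right)}
This must equal f(x, t) identically; expanded, f = 3 x^{4} \sin{\left(t x \right)} - 2 x^{3} \cos{\left(t x \right)}.
Matching coefficients of the independent functions:
  [x^{3} \cos{\left(t x \right)}]:  - 2 A = -2
  [x^{4} \sin{\left(t x \right)}]:  3 A = 3
Solving: A = 1.
Check against the point condition:
  u(1, 1) = \sin{\left(1 \right)}  ⟹  A \sin{\left(1 \right)} = \sin{\left(1 \right)}  ✓
Hence u(x, t) = \sin{\left(t x \right)}.

Answer: u(x, t) = \sin{\left(t x \right)}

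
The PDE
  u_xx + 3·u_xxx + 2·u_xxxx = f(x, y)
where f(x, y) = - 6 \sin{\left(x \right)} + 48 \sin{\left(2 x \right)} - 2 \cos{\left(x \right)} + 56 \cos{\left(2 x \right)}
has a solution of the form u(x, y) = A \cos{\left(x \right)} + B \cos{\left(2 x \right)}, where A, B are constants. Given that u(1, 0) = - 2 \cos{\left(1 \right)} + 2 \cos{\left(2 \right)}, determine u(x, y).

Substitute the ansatz u = A \cos{\left(x \right)} + B \cos{\left(2 x \right)} into the left-hand side.
Derivatives of the ansatz:
  u_xx = - A \cos{\left(x \right)} - 4 B \cos{\left(2 x \right)}
  u_xxx = A \sin{\left(x \right)} + 8 B \sin{\left(2 x \right)}
  u_xxxx = A \cos{\left(x \right)} + 16 B \cos{\left(2 x \right)}
Term by term:
  u_xx = - A \cos{\left(x \right)} - 4 B \cos{\left(2 x \right)}
  3·u_xxx = 3 A \sin{\left(x \right)} + 24 B \sin{\left(2 x \right)}
  2·u_xxxx = 2 A \cos{\left(x \right)} + 32 B \cos{\left(2 x \right)}
So the left-hand side equals
  3 A \sin{\left(x \right)} + A \cos{\left(x \right)} + 24 B \sin{\left(2 x \right)} + 28 B \cos{\left(2 x \right)}
This must equal f(x, y) = - 6 \sin{\left(x \right)} + 48 \sin{\left(2 x \right)} - 2 \cos{\left(x \right)} + 56 \cos{\left(2 x \right)} identically.
Matching coefficients of the independent functions:
  [\sin{\left(x \right)}]:  3 A = -6
  [\sin{\left(2 x \right)}]:  24 B = 48
  [\cos{\left(x \right)}]:  A = -2
  [\cos{\left(2 x \right)}]:  28 B = 56
Solving: A = -2, B = 2.
Check against the point condition:
  u(1, 0) = - 2 \cos{\left(1 \right)} + 2 \cos{\left(2 \right)}  ⟹  A \cos{\left(1 \right)} + B \cos{\left(2 \right)} = - 2 \cos{\left(1 \right)} + 2 \cos{\left(2 \right)}  ✓
Hence u(x, y) = - 2 \cos{\left(x \right)} + 2 \cos{\left(2 x \right)}.

Answer: u(x, y) = - 2 \cos{\left(x \right)} + 2 \cos{\left(2 x \right)}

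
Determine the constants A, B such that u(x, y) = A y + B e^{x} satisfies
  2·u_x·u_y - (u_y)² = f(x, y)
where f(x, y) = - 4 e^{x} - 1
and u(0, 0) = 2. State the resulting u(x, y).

Substitute the ansatz u = A y + B e^{x} into the left-hand side.
Derivatives of the ansatz:
  u_x = B e^{x}
  u_y = A
Term by term:
  2·u_x·u_y = 2 A B e^{x}
  -(u_y)² = - A^{2}
So the left-hand side equals
  - A^{2} + 2 A B e^{x}
This must equal f(x, y) = - 4 e^{x} - 1 identically.
Matching coefficients of the independent functions:
  [constant term]:  - A^{2} = -1
  [e^{x}]:  2 A B = -4
These equations allow (A, B) = (-1, 2) or (1, -2).
Impose the point condition(s):
  u(0, 0) = 2  ⟹  B = 2
Only A = -1, B = 2 satisfies everything.
Hence u(x, y) = - y + 2 e^{x}.

Answer: u(x, y) = - y + 2 e^{x}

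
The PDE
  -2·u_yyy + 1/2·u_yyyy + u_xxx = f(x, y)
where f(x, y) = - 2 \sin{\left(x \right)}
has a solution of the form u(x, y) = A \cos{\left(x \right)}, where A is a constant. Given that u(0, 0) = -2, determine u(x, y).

Answer: u(x, y) = - 2 \cos{\left(x \right)}

Derivation:
Substitute the ansatz u = A \cos{\left(x \right)} into the left-hand side.
Derivatives of the ansatz:
  u_yyy = 0
  u_yyyy = 0
  u_xxx = A \sin{\left(x \right)}
Term by term:
  -2·u_yyy = 0
  1/2·u_yyyy = 0
  u_xxx = A \sin{\left(x \right)}
So the left-hand side equals
  A \sin{\left(x \right)}
This must equal f(x, y) = - 2 \sin{\left(x \right)} identically.
Matching coefficients of the independent functions:
  [\sin{\left(x \right)}]:  A = -2
Solving: A = -2.
Check against the point condition:
  u(0, 0) = -2  ⟹  A = -2  ✓
Hence u(x, y) = - 2 \cos{\left(x \right)}.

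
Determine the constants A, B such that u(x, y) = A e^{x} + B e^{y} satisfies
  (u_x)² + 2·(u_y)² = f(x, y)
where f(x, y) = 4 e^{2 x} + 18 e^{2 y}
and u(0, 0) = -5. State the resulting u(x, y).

Substitute the ansatz u = A e^{x} + B e^{y} into the left-hand side.
Derivatives of the ansatz:
  u_x = A e^{x}
  u_y = B e^{y}
Term by term:
  (u_x)² = A^{2} e^{2 x}
  2·(u_y)² = 2 B^{2} e^{2 y}
So the left-hand side equals
  A^{2} e^{2 x} + 2 B^{2} e^{2 y}
This must equal f(x, y) = 4 e^{2 x} + 18 e^{2 y} identically.
Matching coefficients of the independent functions:
  [e^{2 x}]:  A^{2} = 4
  [e^{2 y}]:  2 B^{2} = 18
These equations allow (A, B) = (-2, -3) or (-2, 3) or (2, -3) or (2, 3).
Impose the point condition(s):
  u(0, 0) = -5  ⟹  A + B = -5
Only A = -2, B = -3 satisfies everything.
Hence u(x, y) = - 2 e^{x} - 3 e^{y}.

Answer: u(x, y) = - 2 e^{x} - 3 e^{y}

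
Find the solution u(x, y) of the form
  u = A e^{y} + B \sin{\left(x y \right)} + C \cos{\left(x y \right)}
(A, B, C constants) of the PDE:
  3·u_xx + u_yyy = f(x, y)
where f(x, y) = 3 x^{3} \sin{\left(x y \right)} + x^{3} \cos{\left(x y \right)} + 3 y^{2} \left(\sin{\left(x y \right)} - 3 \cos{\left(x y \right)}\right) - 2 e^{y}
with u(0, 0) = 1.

Answer: u(x, y) = - 2 e^{y} - \sin{\left(x y \right)} + 3 \cos{\left(x y \right)}

Derivation:
Substitute the ansatz u = A e^{y} + B \sin{\left(x y \right)} + C \cos{\left(x y \right)} into the left-hand side.
Derivatives of the ansatz:
  u_xx = - B y^{2} \sin{\left(x y \right)} - C y^{2} \cos{\left(x y \right)}
  u_yyy = A e^{y} - B x^{3} \cos{\left(x y \right)} + C x^{3} \sin{\left(x y \right)}
Term by term:
  3·u_xx = - 3 B y^{2} \sin{\left(x y \right)} - 3 C y^{2} \cos{\left(x y \right)}
  u_yyy = A e^{y} - B x^{3} \cos{\left(x y \right)} + C x^{3} \sin{\left(x y \right)}
So the left-hand side equals
  A e^{y} - B x^{3} \cos{\left(x y \right)} - 3 B y^{2} \sin{\left(x y \right)} + C x^{3} \sin{\left(x y \right)} - 3 C y^{2} \cos{\left(x y \right)}
This must equal f(x, y) identically; expanded, f = 3 x^{3} \sin{\left(x y \right)} + x^{3} \cos{\left(x y \right)} + 3 y^{2} \sin{\left(x y \right)} - 9 y^{2} \cos{\left(x y \right)} - 2 e^{y}.
Matching coefficients of the independent functions:
  [x^{3} \sin{\left(x y \right)}]:  C = 3
  [x^{3} \cos{\left(x y \right)}]:  - B = 1
  [y^{2} \sin{\left(x y \right)}]:  - 3 B = 3
  [y^{2} \cos{\left(x y \right)}]:  - 3 C = -9
  [e^{y}]:  A = -2
Solving: A = -2, B = -1, C = 3.
Check against the point condition:
  u(0, 0) = 1  ⟹  A + C = 1  ✓
Hence u(x, y) = - 2 e^{y} - \sin{\left(x y \right)} + 3 \cos{\left(x y \right)}.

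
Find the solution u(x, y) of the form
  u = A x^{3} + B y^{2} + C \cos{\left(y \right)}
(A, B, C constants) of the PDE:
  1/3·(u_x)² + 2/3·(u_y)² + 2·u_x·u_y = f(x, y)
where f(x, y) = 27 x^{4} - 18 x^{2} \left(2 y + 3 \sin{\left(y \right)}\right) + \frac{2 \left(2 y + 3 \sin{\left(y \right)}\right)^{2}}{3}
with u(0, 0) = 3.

Substitute the ansatz u = A x^{3} + B y^{2} + C \cos{\left(y \right)} into the left-hand side.
Derivatives of the ansatz:
  u_x = 3 A x^{2}
  u_y = 2 B y - C \sin{\left(y \right)}
Term by term:
  1/3·(u_x)² = 3 A^{2} x^{4}
  2/3·(u_y)² = \frac{8 B^{2} y^{2}}{3} - \frac{8 B C y \sin{\left(y \right)}}{3} + \frac{2 C^{2} \sin^{2}{\left(y \right)}}{3}
  2·u_x·u_y = 12 A B x^{2} y - 6 A C x^{2} \sin{\left(y \right)}
So the left-hand side equals
  3 A^{2} x^{4} + 12 A B x^{2} y - 6 A C x^{2} \sin{\left(y \right)} + \frac{8 B^{2} y^{2}}{3} - \frac{8 B C y \sin{\left(y \right)}}{3} + \frac{2 C^{2} \sin^{2}{\left(y \right)}}{3}
This must equal f(x, y) identically; expanded, f = 27 x^{4} - 36 x^{2} y - 54 x^{2} \sin{\left(y \right)} + \frac{8 y^{2}}{3} + 8 y \sin{\left(y \right)} + 6 \sin^{2}{\left(y \right)}.
Matching coefficients of the independent functions:
  [x^{4}]:  3 A^{2} = 27
  [y^{2}]:  \frac{8 B^{2}}{3} = \frac{8}{3}
  [x^{2} y]:  12 A B = -36
  [x^{2} \sin{\left(y \right)}]:  - 6 A C = -54
  [y \sin{\left(y \right)}]:  - \frac{8 B C}{3} = 8
  [\sin^{2}{\left(y \right)}]:  \frac{2 C^{2}}{3} = 6
These equations allow (A, B, C) = (-3, 1, -3) or (3, -1, 3).
Impose the point condition(s):
  u(0, 0) = 3  ⟹  C = 3
Only A = 3, B = -1, C = 3 satisfies everything.
Hence u(x, y) = 3 x^{3} - y^{2} + 3 \cos{\left(y \right)}.

Answer: u(x, y) = 3 x^{3} - y^{2} + 3 \cos{\left(y \right)}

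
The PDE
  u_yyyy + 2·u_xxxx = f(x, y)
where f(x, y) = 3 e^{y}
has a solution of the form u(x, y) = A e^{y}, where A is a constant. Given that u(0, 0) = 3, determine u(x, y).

Substitute the ansatz u = A e^{y} into the left-hand side.
Derivatives of the ansatz:
  u_yyyy = A e^{y}
  u_xxxx = 0
Term by term:
  u_yyyy = A e^{y}
  2·u_xxxx = 0
So the left-hand side equals
  A e^{y}
This must equal f(x, y) = 3 e^{y} identically.
Matching coefficients of the independent functions:
  [e^{y}]:  A = 3
Solving: A = 3.
Check against the point condition:
  u(0, 0) = 3  ⟹  A = 3  ✓
Hence u(x, y) = 3 e^{y}.

Answer: u(x, y) = 3 e^{y}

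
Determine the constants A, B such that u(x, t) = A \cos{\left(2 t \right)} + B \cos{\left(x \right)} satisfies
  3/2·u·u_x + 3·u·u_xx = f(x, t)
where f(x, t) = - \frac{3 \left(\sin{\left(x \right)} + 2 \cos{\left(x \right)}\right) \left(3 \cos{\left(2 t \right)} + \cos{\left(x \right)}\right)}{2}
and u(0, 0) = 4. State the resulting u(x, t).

Substitute the ansatz u = A \cos{\left(2 t \right)} + B \cos{\left(x \right)} into the left-hand side.
Derivatives of the ansatz:
  u_x = - B \sin{\left(x \right)}
  u_xx = - B \cos{\left(x \right)}
Term by term:
  3/2·u·u_x = - \frac{3 A B \sin{\left(x \right)} \cos{\left(2 t \right)}}{2} - \frac{3 B^{2} \sin{\left(x \right)} \cos{\left(x \right)}}{2}
  3·u·u_xx = - 3 A B \cos{\left(2 t \right)} \cos{\left(x \right)} - 3 B^{2} \cos^{2}{\left(x \right)}
So the left-hand side equals
  - \frac{3 A B \sin{\left(x \right)} \cos{\left(2 t \right)}}{2} - 3 A B \cos{\left(2 t \right)} \cos{\left(x \right)} - \frac{3 B^{2} \sin{\left(x \right)} \cos{\left(x \right)}}{2} - 3 B^{2} \cos^{2}{\left(x \right)}
This must equal f(x, t) identically; expanded, f = - \frac{9 \sin{\left(x \right)} \cos{\left(2 t \right)}}{2} - \frac{3 \sin{\left(x \right)} \cos{\left(x \right)}}{2} - 9 \cos{\left(2 t \right)} \cos{\left(x \right)} - 3 \cos^{2}{\left(x \right)}.
Matching coefficients of the independent functions:
  [\sin{\left(x \right)} \cos{\left(2 t \right)}]:  - \frac{3 A B}{2} = - \frac{9}{2}
  [\sin{\left(x \right)} \cos{\left(x \right)}]:  - \frac{3 B^{2}}{2} = - \frac{3}{2}
  [\cos{\left(2 t \right)} \cos{\left(x \right)}]:  - 3 A B = -9
  [\cos^{2}{\left(x \right)}]:  - 3 B^{2} = -3
These equations allow (A, B) = (-3, -1) or (3, 1).
Impose the point condition(s):
  u(0, 0) = 4  ⟹  A + B = 4
Only A = 3, B = 1 satisfies everything.
Hence u(x, t) = 3 \cos{\left(2 t \right)} + \cos{\left(x \right)}.

Answer: u(x, t) = 3 \cos{\left(2 t \right)} + \cos{\left(x \right)}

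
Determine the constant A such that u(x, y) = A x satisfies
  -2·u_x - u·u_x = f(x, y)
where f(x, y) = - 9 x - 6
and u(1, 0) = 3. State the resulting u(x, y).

Substitute the ansatz u = A x into the left-hand side.
Derivatives of the ansatz:
  u_x = A
Term by term:
  -2·u_x = - 2 A
  -u·u_x = - A^{2} x
So the left-hand side equals
  - A^{2} x - 2 A
This must equal f(x, y) = - 9 x - 6 identically.
Matching coefficients of the independent functions:
  [constant term]:  - 2 A = -6
  [x]:  - A^{2} = -9
Solving: A = 3.
Check against the point condition:
  u(1, 0) = 3  ⟹  A = 3  ✓
Hence u(x, y) = 3 x.

Answer: u(x, y) = 3 x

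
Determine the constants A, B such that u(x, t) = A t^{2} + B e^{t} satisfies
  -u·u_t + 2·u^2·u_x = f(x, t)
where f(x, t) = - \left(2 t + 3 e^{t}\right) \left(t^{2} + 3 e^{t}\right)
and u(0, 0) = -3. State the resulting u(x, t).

Substitute the ansatz u = A t^{2} + B e^{t} into the left-hand side.
Derivatives of the ansatz:
  u_t = 2 A t + B e^{t}
  u_x = 0
Term by term:
  -u·u_t = - 2 A^{2} t^{3} - A B t^{2} e^{t} - 2 A B t e^{t} - B^{2} e^{2 t}
  2·u^2·u_x = 0
So the left-hand side equals
  - 2 A^{2} t^{3} - A B t^{2} e^{t} - 2 A B t e^{t} - B^{2} e^{2 t}
This must equal f(x, t) identically; expanded, f = - 2 t^{3} - 3 t^{2} e^{t} - 6 t e^{t} - 9 e^{2 t}.
Matching coefficients of the independent functions:
  [t^{3}]:  - 2 A^{2} = -2
  [t e^{t}]:  - 2 A B = -6
  [t^{2} e^{t}]:  - A B = -3
  [e^{2 t}]:  - B^{2} = -9
These equations allow (A, B) = (-1, -3) or (1, 3).
Impose the point condition(s):
  u(0, 0) = -3  ⟹  B = -3
Only A = -1, B = -3 satisfies everything.
Hence u(x, t) = - t^{2} - 3 e^{t}.

Answer: u(x, t) = - t^{2} - 3 e^{t}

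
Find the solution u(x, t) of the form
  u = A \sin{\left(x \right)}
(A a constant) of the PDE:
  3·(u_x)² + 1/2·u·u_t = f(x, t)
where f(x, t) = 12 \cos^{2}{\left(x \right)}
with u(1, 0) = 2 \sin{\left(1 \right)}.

Answer: u(x, t) = 2 \sin{\left(x \right)}

Derivation:
Substitute the ansatz u = A \sin{\left(x \right)} into the left-hand side.
Derivatives of the ansatz:
  u_x = A \cos{\left(x \right)}
  u_t = 0
Term by term:
  3·(u_x)² = 3 A^{2} \cos^{2}{\left(x \right)}
  1/2·u·u_t = 0
So the left-hand side equals
  3 A^{2} \cos^{2}{\left(x \right)}
This must equal f(x, t) = 12 \cos^{2}{\left(x \right)} identically.
Matching coefficients of the independent functions:
  [\cos^{2}{\left(x \right)}]:  3 A^{2} = 12
These equations allow (A) = (-2) or (2).
Impose the point condition(s):
  u(1, 0) = 2 \sin{\left(1 \right)}  ⟹  A \sin{\left(1 \right)} = 2 \sin{\left(1 \right)}
Only A = 2 satisfies everything.
Hence u(x, t) = 2 \sin{\left(x \right)}.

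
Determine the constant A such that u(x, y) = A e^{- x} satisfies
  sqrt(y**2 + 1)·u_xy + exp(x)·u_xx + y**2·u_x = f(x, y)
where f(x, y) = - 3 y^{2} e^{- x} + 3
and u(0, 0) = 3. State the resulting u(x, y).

Substitute the ansatz u = A e^{- x} into the left-hand side.
Derivatives of the ansatz:
  u_xy = 0
  u_xx = A e^{- x}
  u_x = - A e^{- x}
Term by term:
  sqrt(y**2 + 1)·u_xy = 0
  exp(x)·u_xx = A
  y**2·u_x = - A y^{2} e^{- x}
So the left-hand side equals
  - A y^{2} e^{- x} + A
This must equal f(x, y) = - 3 y^{2} e^{- x} + 3 identically.
Matching coefficients of the independent functions:
  [constant term]:  A = 3
  [y^{2} e^{- x}]:  - A = -3
Solving: A = 3.
Check against the point condition:
  u(0, 0) = 3  ⟹  A = 3  ✓
Hence u(x, y) = 3 e^{- x}.

Answer: u(x, y) = 3 e^{- x}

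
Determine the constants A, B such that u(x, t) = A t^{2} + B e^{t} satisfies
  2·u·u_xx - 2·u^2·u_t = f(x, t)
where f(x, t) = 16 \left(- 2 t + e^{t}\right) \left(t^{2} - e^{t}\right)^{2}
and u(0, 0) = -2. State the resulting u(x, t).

Substitute the ansatz u = A t^{2} + B e^{t} into the left-hand side.
Derivatives of the ansatz:
  u_xx = 0
  u_t = 2 A t + B e^{t}
Term by term:
  2·u·u_xx = 0
  -2·u^2·u_t = - 4 A^{3} t^{5} - 2 A^{2} B t^{4} e^{t} - 8 A^{2} B t^{3} e^{t} - 4 A B^{2} t^{2} e^{2 t} - 4 A B^{2} t e^{2 t} - 2 B^{3} e^{3 t}
So the left-hand side equals
  - 4 A^{3} t^{5} - 2 A^{2} B t^{4} e^{t} - 8 A^{2} B t^{3} e^{t} - 4 A B^{2} t^{2} e^{2 t} - 4 A B^{2} t e^{2 t} - 2 B^{3} e^{3 t}
This must equal f(x, t) identically; expanded, f = - 32 t^{5} + 16 t^{4} e^{t} + 64 t^{3} e^{t} - 32 t^{2} e^{2 t} - 32 t e^{2 t} + 16 e^{3 t}.
Matching coefficients of the independent functions:
  [t^{5}]:  - 4 A^{3} = -32
  [t e^{2 t}, t^{2} e^{2 t}]:  - 4 A B^{2} = -32
  [t^{3} e^{t}]:  - 8 A^{2} B = 64
  [t^{4} e^{t}]:  - 2 A^{2} B = 16
  [e^{3 t}]:  - 2 B^{3} = 16
Solving: A = 2, B = -2.
Check against the point condition:
  u(0, 0) = -2  ⟹  B = -2  ✓
Hence u(x, t) = 2 t^{2} - 2 e^{t}.

Answer: u(x, t) = 2 t^{2} - 2 e^{t}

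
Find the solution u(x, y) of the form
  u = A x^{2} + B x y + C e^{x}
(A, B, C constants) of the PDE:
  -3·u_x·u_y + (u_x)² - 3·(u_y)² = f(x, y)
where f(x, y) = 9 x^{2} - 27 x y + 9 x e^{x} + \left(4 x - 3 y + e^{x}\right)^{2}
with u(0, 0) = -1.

Answer: u(x, y) = - 2 x^{2} + 3 x y - e^{x}

Derivation:
Substitute the ansatz u = A x^{2} + B x y + C e^{x} into the left-hand side.
Derivatives of the ansatz:
  u_x = 2 A x + B y + C e^{x}
  u_y = B x
Term by term:
  -3·u_x·u_y = - 6 A B x^{2} - 3 B^{2} x y - 3 B C x e^{x}
  (u_x)² = 4 A^{2} x^{2} + 4 A B x y + 4 A C x e^{x} + B^{2} y^{2} + 2 B C y e^{x} + C^{2} e^{2 x}
  -3·(u_y)² = - 3 B^{2} x^{2}
So the left-hand side equals
  4 A^{2} x^{2} - 6 A B x^{2} + 4 A B x y + 4 A C x e^{x} - 3 B^{2} x^{2} - 3 B^{2} x y + B^{2} y^{2} - 3 B C x e^{x} + 2 B C y e^{x} + C^{2} e^{2 x}
This must equal f(x, y) identically; expanded, f = 25 x^{2} - 51 x y + 17 x e^{x} + 9 y^{2} - 6 y e^{x} + e^{2 x}.
Matching coefficients of the independent functions:
  [x^{2}]:  4 A^{2} - 6 A B - 3 B^{2} = 25
  [y^{2}]:  B^{2} = 9
  [x y]:  4 A B - 3 B^{2} = -51
  [x e^{x}]:  4 A C - 3 B C = 17
  [y e^{x}]:  2 B C = -6
  [e^{2 x}]:  C^{2} = 1
These equations allow (A, B, C) = (-2, 3, -1) or (2, -3, 1).
Impose the point condition(s):
  u(0, 0) = -1  ⟹  C = -1
Only A = -2, B = 3, C = -1 satisfies everything.
Hence u(x, y) = - 2 x^{2} + 3 x y - e^{x}.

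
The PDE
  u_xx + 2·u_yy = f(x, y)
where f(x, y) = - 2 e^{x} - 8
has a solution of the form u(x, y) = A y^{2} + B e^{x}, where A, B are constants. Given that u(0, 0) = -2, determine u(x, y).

Substitute the ansatz u = A y^{2} + B e^{x} into the left-hand side.
Derivatives of the ansatz:
  u_xx = B e^{x}
  u_yy = 2 A
Term by term:
  u_xx = B e^{x}
  2·u_yy = 4 A
So the left-hand side equals
  4 A + B e^{x}
This must equal f(x, y) = - 2 e^{x} - 8 identically.
Matching coefficients of the independent functions:
  [constant term]:  4 A = -8
  [e^{x}]:  B = -2
Solving: A = -2, B = -2.
Check against the point condition:
  u(0, 0) = -2  ⟹  B = -2  ✓
Hence u(x, y) = - 2 y^{2} - 2 e^{x}.

Answer: u(x, y) = - 2 y^{2} - 2 e^{x}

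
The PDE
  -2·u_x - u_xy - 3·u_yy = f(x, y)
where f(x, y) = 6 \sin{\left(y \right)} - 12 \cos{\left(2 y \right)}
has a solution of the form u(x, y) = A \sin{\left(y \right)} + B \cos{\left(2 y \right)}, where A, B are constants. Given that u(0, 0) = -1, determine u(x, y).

Substitute the ansatz u = A \sin{\left(y \right)} + B \cos{\left(2 y \right)} into the left-hand side.
Derivatives of the ansatz:
  u_x = 0
  u_xy = 0
  u_yy = - A \sin{\left(y \right)} - 4 B \cos{\left(2 y \right)}
Term by term:
  -2·u_x = 0
  -u_xy = 0
  -3·u_yy = 3 A \sin{\left(y \right)} + 12 B \cos{\left(2 y \right)}
So the left-hand side equals
  3 A \sin{\left(y \right)} + 12 B \cos{\left(2 y \right)}
This must equal f(x, y) = 6 \sin{\left(y \right)} - 12 \cos{\left(2 y \right)} identically.
Matching coefficients of the independent functions:
  [\sin{\left(y \right)}]:  3 A = 6
  [\cos{\left(2 y \right)}]:  12 B = -12
Solving: A = 2, B = -1.
Check against the point condition:
  u(0, 0) = -1  ⟹  B = -1  ✓
Hence u(x, y) = 2 \sin{\left(y \right)} - \cos{\left(2 y \right)}.

Answer: u(x, y) = 2 \sin{\left(y \right)} - \cos{\left(2 y \right)}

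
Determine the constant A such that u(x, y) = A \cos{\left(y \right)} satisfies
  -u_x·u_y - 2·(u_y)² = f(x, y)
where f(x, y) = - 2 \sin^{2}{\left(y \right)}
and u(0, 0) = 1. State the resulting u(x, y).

Substitute the ansatz u = A \cos{\left(y \right)} into the left-hand side.
Derivatives of the ansatz:
  u_x = 0
  u_y = - A \sin{\left(y \right)}
Term by term:
  -u_x·u_y = 0
  -2·(u_y)² = - 2 A^{2} \sin^{2}{\left(y \right)}
So the left-hand side equals
  - 2 A^{2} \sin^{2}{\left(y \right)}
This must equal f(x, y) = - 2 \sin^{2}{\left(y \right)} identically.
Matching coefficients of the independent functions:
  [\sin^{2}{\left(y \right)}]:  - 2 A^{2} = -2
These equations allow (A) = (-1) or (1).
Impose the point condition(s):
  u(0, 0) = 1  ⟹  A = 1
Only A = 1 satisfies everything.
Hence u(x, y) = \cos{\left(y \right)}.

Answer: u(x, y) = \cos{\left(y \right)}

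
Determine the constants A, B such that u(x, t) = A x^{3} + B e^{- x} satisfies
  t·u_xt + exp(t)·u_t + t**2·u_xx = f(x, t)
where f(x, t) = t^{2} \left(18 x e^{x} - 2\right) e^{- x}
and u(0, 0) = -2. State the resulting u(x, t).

Substitute the ansatz u = A x^{3} + B e^{- x} into the left-hand side.
Derivatives of the ansatz:
  u_xt = 0
  u_t = 0
  u_xx = 6 A x + B e^{- x}
Term by term:
  t·u_xt = 0
  exp(t)·u_t = 0
  t**2·u_xx = 6 A t^{2} x + B t^{2} e^{- x}
So the left-hand side equals
  6 A t^{2} x + B t^{2} e^{- x}
This must equal f(x, t) identically; expanded, f = 18 t^{2} x - 2 t^{2} e^{- x}.
Matching coefficients of the independent functions:
  [t^{2} x]:  6 A = 18
  [t^{2} e^{- x}]:  B = -2
Solving: A = 3, B = -2.
Check against the point condition:
  u(0, 0) = -2  ⟹  B = -2  ✓
Hence u(x, t) = 3 x^{3} - 2 e^{- x}.

Answer: u(x, t) = 3 x^{3} - 2 e^{- x}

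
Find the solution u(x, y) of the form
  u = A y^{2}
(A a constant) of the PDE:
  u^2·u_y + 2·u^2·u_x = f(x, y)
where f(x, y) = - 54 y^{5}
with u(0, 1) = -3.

Answer: u(x, y) = - 3 y^{2}

Derivation:
Substitute the ansatz u = A y^{2} into the left-hand side.
Derivatives of the ansatz:
  u_y = 2 A y
  u_x = 0
Term by term:
  u^2·u_y = 2 A^{3} y^{5}
  2·u^2·u_x = 0
So the left-hand side equals
  2 A^{3} y^{5}
This must equal f(x, y) = - 54 y^{5} identically.
Matching coefficients of the independent functions:
  [y^{5}]:  2 A^{3} = -54
Solving: A = -3.
Check against the point condition:
  u(0, 1) = -3  ⟹  A = -3  ✓
Hence u(x, y) = - 3 y^{2}.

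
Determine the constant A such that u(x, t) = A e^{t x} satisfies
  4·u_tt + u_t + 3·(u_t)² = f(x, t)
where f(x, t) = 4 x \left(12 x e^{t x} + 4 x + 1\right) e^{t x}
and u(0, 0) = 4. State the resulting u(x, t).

Substitute the ansatz u = A e^{t x} into the left-hand side.
Derivatives of the ansatz:
  u_tt = A x^{2} e^{t x}
  u_t = A x e^{t x}
Term by term:
  4·u_tt = 4 A x^{2} e^{t x}
  u_t = A x e^{t x}
  3·(u_t)² = 3 A^{2} x^{2} e^{2 t x}
So the left-hand side equals
  3 A^{2} x^{2} e^{2 t x} + 4 A x^{2} e^{t x} + A x e^{t x}
This must equal f(x, t) identically; expanded, f = 48 x^{2} e^{2 t x} + 16 x^{2} e^{t x} + 4 x e^{t x}.
Matching coefficients of the independent functions:
  [x e^{t x}]:  A = 4
  [x^{2} e^{t x}]:  4 A = 16
  [x^{2} e^{2 t x}]:  3 A^{2} = 48
Solving: A = 4.
Check against the point condition:
  u(0, 0) = 4  ⟹  A = 4  ✓
Hence u(x, t) = 4 e^{t x}.

Answer: u(x, t) = 4 e^{t x}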